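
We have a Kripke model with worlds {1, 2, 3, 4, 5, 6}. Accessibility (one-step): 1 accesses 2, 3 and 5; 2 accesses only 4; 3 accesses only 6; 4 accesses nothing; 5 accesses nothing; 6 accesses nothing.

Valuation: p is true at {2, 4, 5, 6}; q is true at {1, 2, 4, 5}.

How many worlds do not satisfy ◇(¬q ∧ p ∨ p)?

1: successors {2, 3, 5}; ¬q ∧ p ∨ p there: 2:T, 3:F, 5:T. ✓
2: successors {4}; ¬q ∧ p ∨ p there: 4:T. ✓
3: successors {6}; ¬q ∧ p ∨ p there: 6:T. ✓
4: no successors, so ◇(¬q ∧ p ∨ p) fails. ✗
5: no successors, so ◇(¬q ∧ p ∨ p) fails. ✗
6: no successors, so ◇(¬q ∧ p ∨ p) fails. ✗
Satisfying worlds: {1, 2, 3}.
So ◇(¬q ∧ p ∨ p) fails at the other 3 worlds.

3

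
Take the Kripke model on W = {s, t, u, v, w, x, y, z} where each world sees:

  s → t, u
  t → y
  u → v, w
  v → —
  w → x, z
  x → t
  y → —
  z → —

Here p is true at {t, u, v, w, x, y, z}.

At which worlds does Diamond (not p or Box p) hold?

s: successors {t, u}; not p or Box p there: t:T, u:T. ✓
t: successors {y}; not p or Box p there: y:T. ✓
u: successors {v, w}; not p or Box p there: v:T, w:T. ✓
v: no successors, so Diamond (not p or Box p) fails. ✗
w: successors {x, z}; not p or Box p there: x:T, z:T. ✓
x: successors {t}; not p or Box p there: t:T. ✓
y: no successors, so Diamond (not p or Box p) fails. ✗
z: no successors, so Diamond (not p or Box p) fails. ✗

{s, t, u, w, x}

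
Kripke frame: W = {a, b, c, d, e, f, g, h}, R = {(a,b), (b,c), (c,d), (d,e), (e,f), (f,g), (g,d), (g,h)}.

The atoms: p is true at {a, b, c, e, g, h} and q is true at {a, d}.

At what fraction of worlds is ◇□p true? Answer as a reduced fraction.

a: successors {b}; □p there: b:T. ✓
b: successors {c}; □p there: c:F. ✗
c: successors {d}; □p there: d:T. ✓
d: successors {e}; □p there: e:F. ✗
e: successors {f}; □p there: f:T. ✓
f: successors {g}; □p there: g:F. ✗
g: successors {d, h}; □p there: d:T, h:T. ✓
h: no successors, so ◇□p fails. ✗
That's 4 of 8 worlds, so 4/8 = 1/2.

1/2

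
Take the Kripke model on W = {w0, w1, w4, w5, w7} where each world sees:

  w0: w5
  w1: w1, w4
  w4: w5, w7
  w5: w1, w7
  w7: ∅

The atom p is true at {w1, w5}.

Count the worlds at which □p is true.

w0: successors {w5}; p there: w5:T. ✓
w1: successors {w1, w4}; p there: w1:T, w4:F. ✗
w4: successors {w5, w7}; p there: w5:T, w7:F. ✗
w5: successors {w1, w7}; p there: w1:T, w7:F. ✗
w7: no successors, so □p holds vacuously. ✓
Satisfying worlds: {w0, w7}.

2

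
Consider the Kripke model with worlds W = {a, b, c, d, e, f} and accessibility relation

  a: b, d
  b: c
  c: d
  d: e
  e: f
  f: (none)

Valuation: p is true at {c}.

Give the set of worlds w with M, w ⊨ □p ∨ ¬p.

{a, b, d, e, f}

a: □p is F, ¬p is T. ✓
b: □p is T, ¬p is T. ✓
c: □p is F, ¬p is F. ✗
d: □p is F, ¬p is T. ✓
e: □p is F, ¬p is T. ✓
f: □p is T, ¬p is T. ✓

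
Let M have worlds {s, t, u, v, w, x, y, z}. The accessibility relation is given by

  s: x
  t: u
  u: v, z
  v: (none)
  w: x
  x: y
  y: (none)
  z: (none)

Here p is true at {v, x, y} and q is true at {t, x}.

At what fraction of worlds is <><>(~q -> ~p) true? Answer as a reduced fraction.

1/8

s: successors {x}; <>(~q -> ~p) there: x:F. ✗
t: successors {u}; <>(~q -> ~p) there: u:T. ✓
u: successors {v, z}; <>(~q -> ~p) there: v:F, z:F. ✗
v: no successors, so <><>(~q -> ~p) fails. ✗
w: successors {x}; <>(~q -> ~p) there: x:F. ✗
x: successors {y}; <>(~q -> ~p) there: y:F. ✗
y: no successors, so <><>(~q -> ~p) fails. ✗
z: no successors, so <><>(~q -> ~p) fails. ✗
That's 1 of 8 worlds, so 1/8.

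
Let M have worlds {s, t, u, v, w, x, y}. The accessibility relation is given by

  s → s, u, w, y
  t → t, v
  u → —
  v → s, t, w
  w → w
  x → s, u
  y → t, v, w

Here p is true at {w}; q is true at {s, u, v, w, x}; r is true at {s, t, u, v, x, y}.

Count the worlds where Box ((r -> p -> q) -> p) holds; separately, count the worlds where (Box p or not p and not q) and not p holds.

2 and 3

For Box ((r -> p -> q) -> p):
s: successors {s, u, w, y}; (r -> p -> q) -> p there: s:F, u:F, w:T, y:F. ✗
t: successors {t, v}; (r -> p -> q) -> p there: t:F, v:F. ✗
u: no successors, so Box ((r -> p -> q) -> p) holds vacuously. ✓
v: successors {s, t, w}; (r -> p -> q) -> p there: s:F, t:F, w:T. ✗
w: successors {w}; (r -> p -> q) -> p there: w:T. ✓
x: successors {s, u}; (r -> p -> q) -> p there: s:F, u:F. ✗
y: successors {t, v, w}; (r -> p -> q) -> p there: t:F, v:F, w:T. ✗
— 2 worlds.
For (Box p or not p and not q) and not p:
s: Box p or not p and not q is F, not p is T. ✗
t: Box p or not p and not q is T, not p is T. ✓
u: Box p or not p and not q is T, not p is T. ✓
v: Box p or not p and not q is F, not p is T. ✗
w: Box p or not p and not q is T, not p is F. ✗
x: Box p or not p and not q is F, not p is T. ✗
y: Box p or not p and not q is T, not p is T. ✓
— 3 worlds.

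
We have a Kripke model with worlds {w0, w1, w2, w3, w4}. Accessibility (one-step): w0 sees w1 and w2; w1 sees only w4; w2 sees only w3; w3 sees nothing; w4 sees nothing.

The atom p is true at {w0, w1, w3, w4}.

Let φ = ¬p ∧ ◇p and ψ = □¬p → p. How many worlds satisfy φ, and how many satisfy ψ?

1 and 5

For ¬p ∧ ◇p:
w0: ¬p is F, ◇p is T. ✗
w1: ¬p is F, ◇p is T. ✗
w2: ¬p is T, ◇p is T. ✓
w3: ¬p is F, ◇p is F. ✗
w4: ¬p is F, ◇p is F. ✗
— 1 world.
For □¬p → p:
w0: □¬p is F, p is T. ✓
w1: □¬p is F, p is T. ✓
w2: □¬p is F, p is F. ✓
w3: □¬p is T, p is T. ✓
w4: □¬p is T, p is T. ✓
— 5 worlds.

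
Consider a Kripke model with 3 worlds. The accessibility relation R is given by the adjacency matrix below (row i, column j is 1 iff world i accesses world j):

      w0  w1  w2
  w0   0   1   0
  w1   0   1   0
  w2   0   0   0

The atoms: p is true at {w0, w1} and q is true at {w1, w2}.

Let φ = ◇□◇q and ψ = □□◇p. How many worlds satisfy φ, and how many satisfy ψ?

2 and 3

For ◇□◇q:
w0: successors {w1}; □◇q there: w1:T. ✓
w1: successors {w1}; □◇q there: w1:T. ✓
w2: no successors, so ◇□◇q fails. ✗
— 2 worlds.
For □□◇p:
w0: successors {w1}; □◇p there: w1:T. ✓
w1: successors {w1}; □◇p there: w1:T. ✓
w2: no successors, so □□◇p holds vacuously. ✓
— 3 worlds.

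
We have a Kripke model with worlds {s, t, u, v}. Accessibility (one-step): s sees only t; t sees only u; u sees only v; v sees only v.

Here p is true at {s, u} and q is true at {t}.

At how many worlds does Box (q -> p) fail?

s: successors {t}; q -> p there: t:F. ✗
t: successors {u}; q -> p there: u:T. ✓
u: successors {v}; q -> p there: v:T. ✓
v: successors {v}; q -> p there: v:T. ✓
Satisfying worlds: {t, u, v}.
So Box (q -> p) fails at the other 1 world.

1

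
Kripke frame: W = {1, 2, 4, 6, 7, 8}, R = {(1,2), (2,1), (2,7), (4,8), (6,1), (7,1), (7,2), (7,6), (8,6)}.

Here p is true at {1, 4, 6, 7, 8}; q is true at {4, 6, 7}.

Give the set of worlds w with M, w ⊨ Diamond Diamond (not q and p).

{1, 2, 7, 8}

1: successors {2}; Diamond (not q and p) there: 2:T. ✓
2: successors {1, 7}; Diamond (not q and p) there: 1:F, 7:T. ✓
4: successors {8}; Diamond (not q and p) there: 8:F. ✗
6: successors {1}; Diamond (not q and p) there: 1:F. ✗
7: successors {1, 2, 6}; Diamond (not q and p) there: 1:F, 2:T, 6:T. ✓
8: successors {6}; Diamond (not q and p) there: 6:T. ✓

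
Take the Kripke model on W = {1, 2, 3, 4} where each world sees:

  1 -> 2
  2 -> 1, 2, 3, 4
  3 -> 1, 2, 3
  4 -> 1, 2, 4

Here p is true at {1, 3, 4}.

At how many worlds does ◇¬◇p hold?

1: successors {2}; ¬◇p there: 2:F. ✗
2: successors {1, 2, 3, 4}; ¬◇p there: 1:T, 2:F, 3:F, 4:F. ✓
3: successors {1, 2, 3}; ¬◇p there: 1:T, 2:F, 3:F. ✓
4: successors {1, 2, 4}; ¬◇p there: 1:T, 2:F, 4:F. ✓
Satisfying worlds: {2, 3, 4}.

3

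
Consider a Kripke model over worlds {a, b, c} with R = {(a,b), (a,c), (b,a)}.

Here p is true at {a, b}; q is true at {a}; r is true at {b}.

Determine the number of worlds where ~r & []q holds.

1

a: ~r is T, []q is F. ✗
b: ~r is F, []q is T. ✗
c: ~r is T, []q is T. ✓
Satisfying worlds: {c}.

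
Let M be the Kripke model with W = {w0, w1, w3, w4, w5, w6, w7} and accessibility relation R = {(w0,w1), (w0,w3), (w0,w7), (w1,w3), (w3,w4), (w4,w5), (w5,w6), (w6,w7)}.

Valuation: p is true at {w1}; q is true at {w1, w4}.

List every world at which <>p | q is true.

w0: <>p is T, q is F. ✓
w1: <>p is F, q is T. ✓
w3: <>p is F, q is F. ✗
w4: <>p is F, q is T. ✓
w5: <>p is F, q is F. ✗
w6: <>p is F, q is F. ✗
w7: <>p is F, q is F. ✗

{w0, w1, w4}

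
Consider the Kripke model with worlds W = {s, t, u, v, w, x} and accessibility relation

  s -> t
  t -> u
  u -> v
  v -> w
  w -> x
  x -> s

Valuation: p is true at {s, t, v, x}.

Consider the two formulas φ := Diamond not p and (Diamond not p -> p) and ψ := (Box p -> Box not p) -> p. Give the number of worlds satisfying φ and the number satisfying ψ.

For Diamond not p and (Diamond not p -> p):
s: Diamond not p is F, Diamond not p -> p is T. ✗
t: Diamond not p is T, Diamond not p -> p is T. ✓
u: Diamond not p is F, Diamond not p -> p is T. ✗
v: Diamond not p is T, Diamond not p -> p is T. ✓
w: Diamond not p is F, Diamond not p -> p is T. ✗
x: Diamond not p is F, Diamond not p -> p is T. ✗
— 2 worlds.
For (Box p -> Box not p) -> p:
s: Box p -> Box not p is F, p is T. ✓
t: Box p -> Box not p is T, p is T. ✓
u: Box p -> Box not p is F, p is F. ✓
v: Box p -> Box not p is T, p is T. ✓
w: Box p -> Box not p is F, p is F. ✓
x: Box p -> Box not p is F, p is T. ✓
— 6 worlds.

2 and 6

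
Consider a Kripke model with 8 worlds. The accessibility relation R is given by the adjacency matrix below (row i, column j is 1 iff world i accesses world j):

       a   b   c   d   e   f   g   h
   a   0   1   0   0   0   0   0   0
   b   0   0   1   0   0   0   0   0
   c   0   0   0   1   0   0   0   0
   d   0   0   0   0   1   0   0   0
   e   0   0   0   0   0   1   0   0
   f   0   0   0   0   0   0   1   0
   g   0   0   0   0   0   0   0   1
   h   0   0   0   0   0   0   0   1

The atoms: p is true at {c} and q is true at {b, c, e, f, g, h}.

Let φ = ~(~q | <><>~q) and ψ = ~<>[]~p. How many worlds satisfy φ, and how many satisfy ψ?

5 and 1

For ~(~q | <><>~q):
a: ~q | <><>~q is T. ✗
b: ~q | <><>~q is T. ✗
c: ~q | <><>~q is F. ✓
d: ~q | <><>~q is T. ✗
e: ~q | <><>~q is F. ✓
f: ~q | <><>~q is F. ✓
g: ~q | <><>~q is F. ✓
h: ~q | <><>~q is F. ✓
— 5 worlds.
For ~<>[]~p:
a: <>[]~p is F. ✓
b: <>[]~p is T. ✗
c: <>[]~p is T. ✗
d: <>[]~p is T. ✗
e: <>[]~p is T. ✗
f: <>[]~p is T. ✗
g: <>[]~p is T. ✗
h: <>[]~p is T. ✗
— 1 world.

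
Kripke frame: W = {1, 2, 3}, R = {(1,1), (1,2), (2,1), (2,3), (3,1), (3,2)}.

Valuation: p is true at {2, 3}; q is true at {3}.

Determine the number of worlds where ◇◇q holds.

2

1: successors {1, 2}; ◇q there: 1:F, 2:T. ✓
2: successors {1, 3}; ◇q there: 1:F, 3:F. ✗
3: successors {1, 2}; ◇q there: 1:F, 2:T. ✓
Satisfying worlds: {1, 3}.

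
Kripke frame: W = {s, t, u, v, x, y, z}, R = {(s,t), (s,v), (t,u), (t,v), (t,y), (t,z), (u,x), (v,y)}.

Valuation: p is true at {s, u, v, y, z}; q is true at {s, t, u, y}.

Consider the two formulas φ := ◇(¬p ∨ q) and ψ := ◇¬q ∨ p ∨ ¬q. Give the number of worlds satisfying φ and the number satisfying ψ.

4 and 7

For ◇(¬p ∨ q):
s: successors {t, v}; ¬p ∨ q there: t:T, v:F. ✓
t: successors {u, v, y, z}; ¬p ∨ q there: u:T, v:F, y:T, z:F. ✓
u: successors {x}; ¬p ∨ q there: x:T. ✓
v: successors {y}; ¬p ∨ q there: y:T. ✓
x: no successors, so ◇(¬p ∨ q) fails. ✗
y: no successors, so ◇(¬p ∨ q) fails. ✗
z: no successors, so ◇(¬p ∨ q) fails. ✗
— 4 worlds.
For ◇¬q ∨ p ∨ ¬q:
s: ◇¬q is T, p ∨ ¬q is T. ✓
t: ◇¬q is T, p ∨ ¬q is F. ✓
u: ◇¬q is T, p ∨ ¬q is T. ✓
v: ◇¬q is F, p ∨ ¬q is T. ✓
x: ◇¬q is F, p ∨ ¬q is T. ✓
y: ◇¬q is F, p ∨ ¬q is T. ✓
z: ◇¬q is F, p ∨ ¬q is T. ✓
— 7 worlds.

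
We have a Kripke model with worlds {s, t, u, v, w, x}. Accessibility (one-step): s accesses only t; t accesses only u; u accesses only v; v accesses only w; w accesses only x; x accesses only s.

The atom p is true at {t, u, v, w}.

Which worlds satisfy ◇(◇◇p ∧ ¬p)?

s: successors {t}; ◇◇p ∧ ¬p there: t:F. ✗
t: successors {u}; ◇◇p ∧ ¬p there: u:F. ✗
u: successors {v}; ◇◇p ∧ ¬p there: v:F. ✗
v: successors {w}; ◇◇p ∧ ¬p there: w:F. ✗
w: successors {x}; ◇◇p ∧ ¬p there: x:T. ✓
x: successors {s}; ◇◇p ∧ ¬p there: s:T. ✓

{w, x}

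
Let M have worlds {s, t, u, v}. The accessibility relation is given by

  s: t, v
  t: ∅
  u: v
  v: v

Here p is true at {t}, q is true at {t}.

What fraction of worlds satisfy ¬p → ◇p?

s: ¬p is T, ◇p is T. ✓
t: ¬p is F, ◇p is F. ✓
u: ¬p is T, ◇p is F. ✗
v: ¬p is T, ◇p is F. ✗
That's 2 of 4 worlds, so 2/4 = 1/2.

1/2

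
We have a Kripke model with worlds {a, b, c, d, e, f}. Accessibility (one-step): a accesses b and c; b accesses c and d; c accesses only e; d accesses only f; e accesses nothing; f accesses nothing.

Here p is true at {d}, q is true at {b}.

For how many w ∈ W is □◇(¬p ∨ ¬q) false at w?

a: successors {b, c}; ◇(¬p ∨ ¬q) there: b:T, c:T. ✓
b: successors {c, d}; ◇(¬p ∨ ¬q) there: c:T, d:T. ✓
c: successors {e}; ◇(¬p ∨ ¬q) there: e:F. ✗
d: successors {f}; ◇(¬p ∨ ¬q) there: f:F. ✗
e: no successors, so □◇(¬p ∨ ¬q) holds vacuously. ✓
f: no successors, so □◇(¬p ∨ ¬q) holds vacuously. ✓
Satisfying worlds: {a, b, e, f}.
So □◇(¬p ∨ ¬q) fails at the other 2 worlds.

2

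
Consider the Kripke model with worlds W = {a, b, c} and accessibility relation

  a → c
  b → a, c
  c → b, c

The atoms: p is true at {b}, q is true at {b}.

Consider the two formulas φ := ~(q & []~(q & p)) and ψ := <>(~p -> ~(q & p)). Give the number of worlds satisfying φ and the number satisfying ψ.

For ~(q & []~(q & p)):
a: q & []~(q & p) is F. ✓
b: q & []~(q & p) is T. ✗
c: q & []~(q & p) is F. ✓
— 2 worlds.
For <>(~p -> ~(q & p)):
a: successors {c}; ~p -> ~(q & p) there: c:T. ✓
b: successors {a, c}; ~p -> ~(q & p) there: a:T, c:T. ✓
c: successors {b, c}; ~p -> ~(q & p) there: b:T, c:T. ✓
— 3 worlds.

2 and 3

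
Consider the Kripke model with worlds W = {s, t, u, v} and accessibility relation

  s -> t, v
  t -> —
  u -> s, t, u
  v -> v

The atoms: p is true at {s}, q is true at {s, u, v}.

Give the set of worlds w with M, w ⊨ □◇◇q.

{t, v}

s: successors {t, v}; ◇◇q there: t:F, v:T. ✗
t: no successors, so □◇◇q holds vacuously. ✓
u: successors {s, t, u}; ◇◇q there: s:T, t:F, u:T. ✗
v: successors {v}; ◇◇q there: v:T. ✓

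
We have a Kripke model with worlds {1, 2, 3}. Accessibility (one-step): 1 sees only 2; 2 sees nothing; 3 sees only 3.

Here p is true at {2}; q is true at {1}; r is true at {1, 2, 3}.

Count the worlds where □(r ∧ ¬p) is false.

1: successors {2}; r ∧ ¬p there: 2:F. ✗
2: no successors, so □(r ∧ ¬p) holds vacuously. ✓
3: successors {3}; r ∧ ¬p there: 3:T. ✓
Satisfying worlds: {2, 3}.
So □(r ∧ ¬p) fails at the other 1 world.

1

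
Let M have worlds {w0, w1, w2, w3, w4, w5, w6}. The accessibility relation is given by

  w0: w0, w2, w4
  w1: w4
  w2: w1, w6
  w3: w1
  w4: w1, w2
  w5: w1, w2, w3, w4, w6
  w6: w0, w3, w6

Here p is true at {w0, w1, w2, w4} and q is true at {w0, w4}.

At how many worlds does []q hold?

1

w0: successors {w0, w2, w4}; q there: w0:T, w2:F, w4:T. ✗
w1: successors {w4}; q there: w4:T. ✓
w2: successors {w1, w6}; q there: w1:F, w6:F. ✗
w3: successors {w1}; q there: w1:F. ✗
w4: successors {w1, w2}; q there: w1:F, w2:F. ✗
w5: successors {w1, w2, w3, w4, w6}; q there: w1:F, w2:F, w3:F, w4:T, w6:F. ✗
w6: successors {w0, w3, w6}; q there: w0:T, w3:F, w6:F. ✗
Satisfying worlds: {w1}.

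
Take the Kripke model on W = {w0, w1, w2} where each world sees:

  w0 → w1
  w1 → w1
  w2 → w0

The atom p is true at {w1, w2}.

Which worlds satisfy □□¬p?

∅

w0: successors {w1}; □¬p there: w1:F. ✗
w1: successors {w1}; □¬p there: w1:F. ✗
w2: successors {w0}; □¬p there: w0:F. ✗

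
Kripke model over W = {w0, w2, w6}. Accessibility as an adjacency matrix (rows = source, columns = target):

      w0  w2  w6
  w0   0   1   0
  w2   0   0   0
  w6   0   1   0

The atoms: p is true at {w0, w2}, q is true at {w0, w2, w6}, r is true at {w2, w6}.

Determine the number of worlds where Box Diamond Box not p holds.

1

w0: successors {w2}; Diamond Box not p there: w2:F. ✗
w2: no successors, so Box Diamond Box not p holds vacuously. ✓
w6: successors {w2}; Diamond Box not p there: w2:F. ✗
Satisfying worlds: {w2}.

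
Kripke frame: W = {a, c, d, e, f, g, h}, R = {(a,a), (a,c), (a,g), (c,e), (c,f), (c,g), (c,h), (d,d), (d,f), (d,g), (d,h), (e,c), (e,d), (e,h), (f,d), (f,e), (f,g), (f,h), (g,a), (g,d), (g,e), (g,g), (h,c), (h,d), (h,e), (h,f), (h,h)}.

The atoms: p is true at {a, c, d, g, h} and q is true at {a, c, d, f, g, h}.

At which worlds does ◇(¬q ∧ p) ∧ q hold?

a: ◇(¬q ∧ p) is F, q is T. ✗
c: ◇(¬q ∧ p) is F, q is T. ✗
d: ◇(¬q ∧ p) is F, q is T. ✗
e: ◇(¬q ∧ p) is F, q is F. ✗
f: ◇(¬q ∧ p) is F, q is T. ✗
g: ◇(¬q ∧ p) is F, q is T. ✗
h: ◇(¬q ∧ p) is F, q is T. ✗

∅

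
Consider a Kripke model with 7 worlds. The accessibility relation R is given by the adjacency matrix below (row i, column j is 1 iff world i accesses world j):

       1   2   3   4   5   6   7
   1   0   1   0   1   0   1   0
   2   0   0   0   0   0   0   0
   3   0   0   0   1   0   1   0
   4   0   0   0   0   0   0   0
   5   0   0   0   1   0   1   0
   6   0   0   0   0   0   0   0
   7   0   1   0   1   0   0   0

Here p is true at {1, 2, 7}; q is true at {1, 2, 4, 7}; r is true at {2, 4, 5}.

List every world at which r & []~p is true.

{2, 4, 5}

1: r is F, []~p is F. ✗
2: r is T, []~p is T. ✓
3: r is F, []~p is T. ✗
4: r is T, []~p is T. ✓
5: r is T, []~p is T. ✓
6: r is F, []~p is T. ✗
7: r is F, []~p is F. ✗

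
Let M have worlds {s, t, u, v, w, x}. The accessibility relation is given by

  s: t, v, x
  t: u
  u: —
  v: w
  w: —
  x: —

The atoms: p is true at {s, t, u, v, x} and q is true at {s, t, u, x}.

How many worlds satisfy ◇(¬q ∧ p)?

s: successors {t, v, x}; ¬q ∧ p there: t:F, v:T, x:F. ✓
t: successors {u}; ¬q ∧ p there: u:F. ✗
u: no successors, so ◇(¬q ∧ p) fails. ✗
v: successors {w}; ¬q ∧ p there: w:F. ✗
w: no successors, so ◇(¬q ∧ p) fails. ✗
x: no successors, so ◇(¬q ∧ p) fails. ✗
Satisfying worlds: {s}.

1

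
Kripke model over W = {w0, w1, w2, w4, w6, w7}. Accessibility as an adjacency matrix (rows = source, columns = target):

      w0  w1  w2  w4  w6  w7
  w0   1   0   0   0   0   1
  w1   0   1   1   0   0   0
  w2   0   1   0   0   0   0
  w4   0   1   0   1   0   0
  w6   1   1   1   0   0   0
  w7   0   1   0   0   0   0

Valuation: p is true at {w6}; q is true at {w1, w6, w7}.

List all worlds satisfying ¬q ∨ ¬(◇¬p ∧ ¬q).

{w0, w1, w2, w4, w6, w7}

w0: ¬q is T, ¬(◇¬p ∧ ¬q) is F. ✓
w1: ¬q is F, ¬(◇¬p ∧ ¬q) is T. ✓
w2: ¬q is T, ¬(◇¬p ∧ ¬q) is F. ✓
w4: ¬q is T, ¬(◇¬p ∧ ¬q) is F. ✓
w6: ¬q is F, ¬(◇¬p ∧ ¬q) is T. ✓
w7: ¬q is F, ¬(◇¬p ∧ ¬q) is T. ✓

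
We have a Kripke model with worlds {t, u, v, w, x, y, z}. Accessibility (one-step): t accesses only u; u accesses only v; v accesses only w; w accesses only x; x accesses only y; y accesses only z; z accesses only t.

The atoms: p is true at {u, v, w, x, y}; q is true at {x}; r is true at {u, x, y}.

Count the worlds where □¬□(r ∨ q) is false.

t: successors {u}; ¬□(r ∨ q) there: u:T. ✓
u: successors {v}; ¬□(r ∨ q) there: v:T. ✓
v: successors {w}; ¬□(r ∨ q) there: w:F. ✗
w: successors {x}; ¬□(r ∨ q) there: x:F. ✗
x: successors {y}; ¬□(r ∨ q) there: y:T. ✓
y: successors {z}; ¬□(r ∨ q) there: z:T. ✓
z: successors {t}; ¬□(r ∨ q) there: t:F. ✗
Satisfying worlds: {t, u, x, y}.
So □¬□(r ∨ q) fails at the other 3 worlds.

3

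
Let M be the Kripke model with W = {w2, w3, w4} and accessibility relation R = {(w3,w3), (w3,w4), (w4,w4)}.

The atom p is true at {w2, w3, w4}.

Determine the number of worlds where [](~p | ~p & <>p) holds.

w2: no successors, so [](~p | ~p & <>p) holds vacuously. ✓
w3: successors {w3, w4}; ~p | ~p & <>p there: w3:F, w4:F. ✗
w4: successors {w4}; ~p | ~p & <>p there: w4:F. ✗
Satisfying worlds: {w2}.

1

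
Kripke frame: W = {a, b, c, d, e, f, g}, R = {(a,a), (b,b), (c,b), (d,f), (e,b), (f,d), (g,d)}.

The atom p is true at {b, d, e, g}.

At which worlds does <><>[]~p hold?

{a, d}

a: successors {a}; <>[]~p there: a:T. ✓
b: successors {b}; <>[]~p there: b:F. ✗
c: successors {b}; <>[]~p there: b:F. ✗
d: successors {f}; <>[]~p there: f:T. ✓
e: successors {b}; <>[]~p there: b:F. ✗
f: successors {d}; <>[]~p there: d:F. ✗
g: successors {d}; <>[]~p there: d:F. ✗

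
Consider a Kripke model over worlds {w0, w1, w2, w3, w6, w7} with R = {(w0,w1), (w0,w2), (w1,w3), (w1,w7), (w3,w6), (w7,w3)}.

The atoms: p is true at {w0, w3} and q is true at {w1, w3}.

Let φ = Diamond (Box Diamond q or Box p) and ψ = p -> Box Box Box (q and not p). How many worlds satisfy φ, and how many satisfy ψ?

3 and 5

For Diamond (Box Diamond q or Box p):
w0: successors {w1, w2}; Box Diamond q or Box p there: w1:F, w2:T. ✓
w1: successors {w3, w7}; Box Diamond q or Box p there: w3:F, w7:T. ✓
w2: no successors, so Diamond (Box Diamond q or Box p) fails. ✗
w3: successors {w6}; Box Diamond q or Box p there: w6:T. ✓
w6: no successors, so Diamond (Box Diamond q or Box p) fails. ✗
w7: successors {w3}; Box Diamond q or Box p there: w3:F. ✗
— 3 worlds.
For p -> Box Box Box (q and not p):
w0: p is T, Box Box Box (q and not p) is F. ✗
w1: p is F, Box Box Box (q and not p) is F. ✓
w2: p is F, Box Box Box (q and not p) is T. ✓
w3: p is T, Box Box Box (q and not p) is T. ✓
w6: p is F, Box Box Box (q and not p) is T. ✓
w7: p is F, Box Box Box (q and not p) is T. ✓
— 5 worlds.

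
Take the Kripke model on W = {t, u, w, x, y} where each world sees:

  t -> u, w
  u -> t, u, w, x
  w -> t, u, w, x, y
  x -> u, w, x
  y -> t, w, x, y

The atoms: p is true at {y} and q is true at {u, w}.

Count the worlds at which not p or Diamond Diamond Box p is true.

4

t: not p is T, Diamond Diamond Box p is F. ✓
u: not p is T, Diamond Diamond Box p is F. ✓
w: not p is T, Diamond Diamond Box p is F. ✓
x: not p is T, Diamond Diamond Box p is F. ✓
y: not p is F, Diamond Diamond Box p is F. ✗
Satisfying worlds: {t, u, w, x}.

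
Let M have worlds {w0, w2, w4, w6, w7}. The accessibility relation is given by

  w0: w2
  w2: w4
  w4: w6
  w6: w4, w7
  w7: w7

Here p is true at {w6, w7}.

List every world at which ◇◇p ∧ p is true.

w0: ◇◇p is F, p is F. ✗
w2: ◇◇p is T, p is F. ✗
w4: ◇◇p is T, p is F. ✗
w6: ◇◇p is T, p is T. ✓
w7: ◇◇p is T, p is T. ✓

{w6, w7}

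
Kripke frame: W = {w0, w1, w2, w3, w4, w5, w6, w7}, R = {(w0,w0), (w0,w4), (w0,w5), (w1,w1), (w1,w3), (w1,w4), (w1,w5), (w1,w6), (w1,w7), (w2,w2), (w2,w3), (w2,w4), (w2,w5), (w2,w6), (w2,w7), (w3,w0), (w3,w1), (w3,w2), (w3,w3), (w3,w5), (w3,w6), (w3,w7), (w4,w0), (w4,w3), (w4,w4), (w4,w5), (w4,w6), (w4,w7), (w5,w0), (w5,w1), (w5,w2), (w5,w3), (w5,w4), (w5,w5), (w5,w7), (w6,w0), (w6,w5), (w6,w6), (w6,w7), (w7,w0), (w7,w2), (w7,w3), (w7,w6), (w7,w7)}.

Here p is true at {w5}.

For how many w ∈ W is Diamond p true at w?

7

w0: successors {w0, w4, w5}; p there: w0:F, w4:F, w5:T. ✓
w1: successors {w1, w3, w4, w5, w6, w7}; p there: w1:F, w3:F, w4:F, w5:T, w6:F, w7:F. ✓
w2: successors {w2, w3, w4, w5, w6, w7}; p there: w2:F, w3:F, w4:F, w5:T, w6:F, w7:F. ✓
w3: successors {w0, w1, w2, w3, w5, w6, w7}; p there: w0:F, w1:F, w2:F, w3:F, w5:T, w6:F, w7:F. ✓
w4: successors {w0, w3, w4, w5, w6, w7}; p there: w0:F, w3:F, w4:F, w5:T, w6:F, w7:F. ✓
w5: successors {w0, w1, w2, w3, w4, w5, w7}; p there: w0:F, w1:F, w2:F, w3:F, w4:F, w5:T, w7:F. ✓
w6: successors {w0, w5, w6, w7}; p there: w0:F, w5:T, w6:F, w7:F. ✓
w7: successors {w0, w2, w3, w6, w7}; p there: w0:F, w2:F, w3:F, w6:F, w7:F. ✗
Satisfying worlds: {w0, w1, w2, w3, w4, w5, w6}.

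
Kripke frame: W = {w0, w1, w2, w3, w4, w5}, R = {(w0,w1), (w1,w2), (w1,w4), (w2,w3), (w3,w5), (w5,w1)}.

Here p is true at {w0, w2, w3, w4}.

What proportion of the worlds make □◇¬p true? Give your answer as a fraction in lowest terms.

w0: successors {w1}; ◇¬p there: w1:F. ✗
w1: successors {w2, w4}; ◇¬p there: w2:F, w4:F. ✗
w2: successors {w3}; ◇¬p there: w3:T. ✓
w3: successors {w5}; ◇¬p there: w5:T. ✓
w4: no successors, so □◇¬p holds vacuously. ✓
w5: successors {w1}; ◇¬p there: w1:F. ✗
That's 3 of 6 worlds, so 3/6 = 1/2.

1/2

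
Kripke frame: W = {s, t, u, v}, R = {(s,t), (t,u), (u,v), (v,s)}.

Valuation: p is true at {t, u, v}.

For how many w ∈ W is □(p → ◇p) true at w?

3

s: successors {t}; p → ◇p there: t:T. ✓
t: successors {u}; p → ◇p there: u:T. ✓
u: successors {v}; p → ◇p there: v:F. ✗
v: successors {s}; p → ◇p there: s:T. ✓
Satisfying worlds: {s, t, v}.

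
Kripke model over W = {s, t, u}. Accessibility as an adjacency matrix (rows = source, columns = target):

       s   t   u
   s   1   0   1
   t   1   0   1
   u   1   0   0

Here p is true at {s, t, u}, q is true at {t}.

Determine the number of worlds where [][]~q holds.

3

s: successors {s, u}; []~q there: s:T, u:T. ✓
t: successors {s, u}; []~q there: s:T, u:T. ✓
u: successors {s}; []~q there: s:T. ✓
Satisfying worlds: {s, t, u}.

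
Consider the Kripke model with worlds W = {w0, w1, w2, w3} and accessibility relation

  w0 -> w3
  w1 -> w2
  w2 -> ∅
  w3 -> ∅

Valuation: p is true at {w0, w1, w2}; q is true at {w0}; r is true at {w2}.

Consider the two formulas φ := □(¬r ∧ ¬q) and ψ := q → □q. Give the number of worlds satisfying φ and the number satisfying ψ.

3 and 3

For □(¬r ∧ ¬q):
w0: successors {w3}; ¬r ∧ ¬q there: w3:T. ✓
w1: successors {w2}; ¬r ∧ ¬q there: w2:F. ✗
w2: no successors, so □(¬r ∧ ¬q) holds vacuously. ✓
w3: no successors, so □(¬r ∧ ¬q) holds vacuously. ✓
— 3 worlds.
For q → □q:
w0: q is T, □q is F. ✗
w1: q is F, □q is F. ✓
w2: q is F, □q is T. ✓
w3: q is F, □q is T. ✓
— 3 worlds.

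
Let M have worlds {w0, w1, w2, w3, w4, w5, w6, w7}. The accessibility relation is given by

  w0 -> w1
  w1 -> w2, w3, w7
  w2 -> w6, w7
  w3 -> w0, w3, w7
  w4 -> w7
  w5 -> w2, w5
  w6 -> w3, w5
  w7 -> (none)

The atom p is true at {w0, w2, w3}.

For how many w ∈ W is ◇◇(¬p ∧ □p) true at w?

w0: successors {w1}; ◇(¬p ∧ □p) there: w1:T. ✓
w1: successors {w2, w3, w7}; ◇(¬p ∧ □p) there: w2:T, w3:T, w7:F. ✓
w2: successors {w6, w7}; ◇(¬p ∧ □p) there: w6:F, w7:F. ✗
w3: successors {w0, w3, w7}; ◇(¬p ∧ □p) there: w0:F, w3:T, w7:F. ✓
w4: successors {w7}; ◇(¬p ∧ □p) there: w7:F. ✗
w5: successors {w2, w5}; ◇(¬p ∧ □p) there: w2:T, w5:F. ✓
w6: successors {w3, w5}; ◇(¬p ∧ □p) there: w3:T, w5:F. ✓
w7: no successors, so ◇◇(¬p ∧ □p) fails. ✗
Satisfying worlds: {w0, w1, w3, w5, w6}.

5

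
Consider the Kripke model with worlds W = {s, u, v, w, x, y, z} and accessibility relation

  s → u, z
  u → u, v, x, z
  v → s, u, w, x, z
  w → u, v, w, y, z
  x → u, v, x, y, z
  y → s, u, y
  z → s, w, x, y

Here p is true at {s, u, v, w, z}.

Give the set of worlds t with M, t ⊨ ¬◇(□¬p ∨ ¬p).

s: ◇(□¬p ∨ ¬p) is F. ✓
u: ◇(□¬p ∨ ¬p) is T. ✗
v: ◇(□¬p ∨ ¬p) is T. ✗
w: ◇(□¬p ∨ ¬p) is T. ✗
x: ◇(□¬p ∨ ¬p) is T. ✗
y: ◇(□¬p ∨ ¬p) is T. ✗
z: ◇(□¬p ∨ ¬p) is T. ✗

{s}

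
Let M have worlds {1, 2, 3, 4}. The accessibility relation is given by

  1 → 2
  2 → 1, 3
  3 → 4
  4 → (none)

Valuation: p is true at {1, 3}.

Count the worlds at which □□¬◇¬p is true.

1: successors {2}; □¬◇¬p there: 2:F. ✗
2: successors {1, 3}; □¬◇¬p there: 1:T, 3:T. ✓
3: successors {4}; □¬◇¬p there: 4:T. ✓
4: no successors, so □□¬◇¬p holds vacuously. ✓
Satisfying worlds: {2, 3, 4}.

3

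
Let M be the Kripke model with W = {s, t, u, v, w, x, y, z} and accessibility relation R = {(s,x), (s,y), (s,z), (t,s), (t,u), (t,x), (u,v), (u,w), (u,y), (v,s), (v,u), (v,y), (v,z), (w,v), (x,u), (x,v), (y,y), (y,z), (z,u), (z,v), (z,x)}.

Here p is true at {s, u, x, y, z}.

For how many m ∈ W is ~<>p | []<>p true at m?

7

s: ~<>p is F, []<>p is T. ✓
t: ~<>p is F, []<>p is T. ✓
u: ~<>p is F, []<>p is F. ✗
v: ~<>p is F, []<>p is T. ✓
w: ~<>p is T, []<>p is T. ✓
x: ~<>p is F, []<>p is T. ✓
y: ~<>p is F, []<>p is T. ✓
z: ~<>p is F, []<>p is T. ✓
Satisfying worlds: {s, t, v, w, x, y, z}.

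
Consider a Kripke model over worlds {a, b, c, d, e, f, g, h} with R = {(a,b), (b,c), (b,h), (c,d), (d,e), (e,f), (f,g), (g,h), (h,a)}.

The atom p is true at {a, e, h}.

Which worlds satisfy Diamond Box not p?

a: successors {b}; Box not p there: b:F. ✗
b: successors {c, h}; Box not p there: c:T, h:F. ✓
c: successors {d}; Box not p there: d:F. ✗
d: successors {e}; Box not p there: e:T. ✓
e: successors {f}; Box not p there: f:T. ✓
f: successors {g}; Box not p there: g:F. ✗
g: successors {h}; Box not p there: h:F. ✗
h: successors {a}; Box not p there: a:T. ✓

{b, d, e, h}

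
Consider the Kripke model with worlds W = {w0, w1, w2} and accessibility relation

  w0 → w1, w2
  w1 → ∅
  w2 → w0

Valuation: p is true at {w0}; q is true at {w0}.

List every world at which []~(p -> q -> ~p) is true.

{w1, w2}

w0: successors {w1, w2}; ~(p -> q -> ~p) there: w1:F, w2:F. ✗
w1: no successors, so []~(p -> q -> ~p) holds vacuously. ✓
w2: successors {w0}; ~(p -> q -> ~p) there: w0:T. ✓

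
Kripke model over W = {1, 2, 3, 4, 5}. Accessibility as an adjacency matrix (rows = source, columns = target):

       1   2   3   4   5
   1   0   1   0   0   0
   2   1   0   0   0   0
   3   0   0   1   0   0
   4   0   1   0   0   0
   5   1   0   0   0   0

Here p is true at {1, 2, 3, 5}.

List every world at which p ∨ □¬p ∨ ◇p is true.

{1, 2, 3, 4, 5}

1: p is T, □¬p ∨ ◇p is T. ✓
2: p is T, □¬p ∨ ◇p is T. ✓
3: p is T, □¬p ∨ ◇p is T. ✓
4: p is F, □¬p ∨ ◇p is T. ✓
5: p is T, □¬p ∨ ◇p is T. ✓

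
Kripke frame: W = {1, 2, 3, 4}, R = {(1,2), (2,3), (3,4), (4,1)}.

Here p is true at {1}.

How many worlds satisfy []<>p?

1

1: successors {2}; <>p there: 2:F. ✗
2: successors {3}; <>p there: 3:F. ✗
3: successors {4}; <>p there: 4:T. ✓
4: successors {1}; <>p there: 1:F. ✗
Satisfying worlds: {3}.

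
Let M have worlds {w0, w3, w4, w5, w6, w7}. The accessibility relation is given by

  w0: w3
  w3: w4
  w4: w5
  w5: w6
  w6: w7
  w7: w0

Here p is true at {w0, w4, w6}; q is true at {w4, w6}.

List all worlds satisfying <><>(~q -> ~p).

{w0, w3, w4, w5, w7}

w0: successors {w3}; <>(~q -> ~p) there: w3:T. ✓
w3: successors {w4}; <>(~q -> ~p) there: w4:T. ✓
w4: successors {w5}; <>(~q -> ~p) there: w5:T. ✓
w5: successors {w6}; <>(~q -> ~p) there: w6:T. ✓
w6: successors {w7}; <>(~q -> ~p) there: w7:F. ✗
w7: successors {w0}; <>(~q -> ~p) there: w0:T. ✓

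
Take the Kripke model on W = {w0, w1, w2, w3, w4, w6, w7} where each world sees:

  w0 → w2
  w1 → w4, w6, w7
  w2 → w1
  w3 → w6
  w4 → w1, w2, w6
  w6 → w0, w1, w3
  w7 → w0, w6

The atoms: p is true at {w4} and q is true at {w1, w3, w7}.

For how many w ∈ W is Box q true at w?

w0: successors {w2}; q there: w2:F. ✗
w1: successors {w4, w6, w7}; q there: w4:F, w6:F, w7:T. ✗
w2: successors {w1}; q there: w1:T. ✓
w3: successors {w6}; q there: w6:F. ✗
w4: successors {w1, w2, w6}; q there: w1:T, w2:F, w6:F. ✗
w6: successors {w0, w1, w3}; q there: w0:F, w1:T, w3:T. ✗
w7: successors {w0, w6}; q there: w0:F, w6:F. ✗
Satisfying worlds: {w2}.

1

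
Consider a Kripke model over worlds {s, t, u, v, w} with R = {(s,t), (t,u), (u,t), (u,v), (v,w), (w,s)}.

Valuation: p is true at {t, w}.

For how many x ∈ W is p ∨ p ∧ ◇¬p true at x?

s: p is F, p ∧ ◇¬p is F. ✗
t: p is T, p ∧ ◇¬p is T. ✓
u: p is F, p ∧ ◇¬p is F. ✗
v: p is F, p ∧ ◇¬p is F. ✗
w: p is T, p ∧ ◇¬p is T. ✓
Satisfying worlds: {t, w}.

2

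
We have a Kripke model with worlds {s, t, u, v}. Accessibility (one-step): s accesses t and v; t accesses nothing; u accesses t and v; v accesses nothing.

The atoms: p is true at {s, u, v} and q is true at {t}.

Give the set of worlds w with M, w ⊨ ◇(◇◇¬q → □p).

s: successors {t, v}; ◇◇¬q → □p there: t:T, v:T. ✓
t: no successors, so ◇(◇◇¬q → □p) fails. ✗
u: successors {t, v}; ◇◇¬q → □p there: t:T, v:T. ✓
v: no successors, so ◇(◇◇¬q → □p) fails. ✗

{s, u}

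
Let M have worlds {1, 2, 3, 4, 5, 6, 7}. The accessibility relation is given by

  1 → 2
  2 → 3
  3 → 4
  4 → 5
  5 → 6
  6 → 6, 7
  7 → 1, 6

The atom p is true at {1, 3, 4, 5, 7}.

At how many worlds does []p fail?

1: successors {2}; p there: 2:F. ✗
2: successors {3}; p there: 3:T. ✓
3: successors {4}; p there: 4:T. ✓
4: successors {5}; p there: 5:T. ✓
5: successors {6}; p there: 6:F. ✗
6: successors {6, 7}; p there: 6:F, 7:T. ✗
7: successors {1, 6}; p there: 1:T, 6:F. ✗
Satisfying worlds: {2, 3, 4}.
So []p fails at the other 4 worlds.

4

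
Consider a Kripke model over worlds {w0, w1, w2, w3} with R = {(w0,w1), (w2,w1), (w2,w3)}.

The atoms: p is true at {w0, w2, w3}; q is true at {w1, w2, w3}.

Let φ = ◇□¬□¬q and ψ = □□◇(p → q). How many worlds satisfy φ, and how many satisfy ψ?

For ◇□¬□¬q:
w0: successors {w1}; □¬□¬q there: w1:T. ✓
w1: no successors, so ◇□¬□¬q fails. ✗
w2: successors {w1, w3}; □¬□¬q there: w1:T, w3:T. ✓
w3: no successors, so ◇□¬□¬q fails. ✗
— 2 worlds.
For □□◇(p → q):
w0: successors {w1}; □◇(p → q) there: w1:T. ✓
w1: no successors, so □□◇(p → q) holds vacuously. ✓
w2: successors {w1, w3}; □◇(p → q) there: w1:T, w3:T. ✓
w3: no successors, so □□◇(p → q) holds vacuously. ✓
— 4 worlds.

2 and 4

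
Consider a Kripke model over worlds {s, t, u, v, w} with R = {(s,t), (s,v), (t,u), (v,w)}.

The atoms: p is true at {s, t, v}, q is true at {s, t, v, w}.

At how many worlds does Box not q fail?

s: successors {t, v}; not q there: t:F, v:F. ✗
t: successors {u}; not q there: u:T. ✓
u: no successors, so Box not q holds vacuously. ✓
v: successors {w}; not q there: w:F. ✗
w: no successors, so Box not q holds vacuously. ✓
Satisfying worlds: {t, u, w}.
So Box not q fails at the other 2 worlds.

2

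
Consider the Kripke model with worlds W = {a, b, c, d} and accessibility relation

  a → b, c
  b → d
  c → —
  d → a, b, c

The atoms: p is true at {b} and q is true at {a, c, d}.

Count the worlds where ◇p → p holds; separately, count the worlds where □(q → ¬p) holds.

2 and 4

For ◇p → p:
a: ◇p is T, p is F. ✗
b: ◇p is F, p is T. ✓
c: ◇p is F, p is F. ✓
d: ◇p is T, p is F. ✗
— 2 worlds.
For □(q → ¬p):
a: successors {b, c}; q → ¬p there: b:T, c:T. ✓
b: successors {d}; q → ¬p there: d:T. ✓
c: no successors, so □(q → ¬p) holds vacuously. ✓
d: successors {a, b, c}; q → ¬p there: a:T, b:T, c:T. ✓
— 4 worlds.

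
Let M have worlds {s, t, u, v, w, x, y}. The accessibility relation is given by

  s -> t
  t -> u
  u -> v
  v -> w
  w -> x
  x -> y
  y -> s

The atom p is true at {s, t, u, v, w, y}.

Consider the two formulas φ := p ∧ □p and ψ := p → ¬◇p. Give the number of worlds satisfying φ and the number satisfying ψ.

For p ∧ □p:
s: p is T, □p is T. ✓
t: p is T, □p is T. ✓
u: p is T, □p is T. ✓
v: p is T, □p is T. ✓
w: p is T, □p is F. ✗
x: p is F, □p is T. ✗
y: p is T, □p is T. ✓
— 5 worlds.
For p → ¬◇p:
s: p is T, ¬◇p is F. ✗
t: p is T, ¬◇p is F. ✗
u: p is T, ¬◇p is F. ✗
v: p is T, ¬◇p is F. ✗
w: p is T, ¬◇p is T. ✓
x: p is F, ¬◇p is F. ✓
y: p is T, ¬◇p is F. ✗
— 2 worlds.

5 and 2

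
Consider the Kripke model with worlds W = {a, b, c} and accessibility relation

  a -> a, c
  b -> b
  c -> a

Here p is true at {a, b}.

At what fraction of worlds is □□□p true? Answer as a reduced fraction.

a: successors {a, c}; □□p there: a:F, c:F. ✗
b: successors {b}; □□p there: b:T. ✓
c: successors {a}; □□p there: a:F. ✗
That's 1 of 3 worlds, so 1/3.

1/3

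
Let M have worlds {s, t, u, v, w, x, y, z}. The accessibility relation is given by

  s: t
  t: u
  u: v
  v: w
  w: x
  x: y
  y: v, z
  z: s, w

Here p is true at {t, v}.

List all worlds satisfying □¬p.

s: successors {t}; ¬p there: t:F. ✗
t: successors {u}; ¬p there: u:T. ✓
u: successors {v}; ¬p there: v:F. ✗
v: successors {w}; ¬p there: w:T. ✓
w: successors {x}; ¬p there: x:T. ✓
x: successors {y}; ¬p there: y:T. ✓
y: successors {v, z}; ¬p there: v:F, z:T. ✗
z: successors {s, w}; ¬p there: s:T, w:T. ✓

{t, v, w, x, z}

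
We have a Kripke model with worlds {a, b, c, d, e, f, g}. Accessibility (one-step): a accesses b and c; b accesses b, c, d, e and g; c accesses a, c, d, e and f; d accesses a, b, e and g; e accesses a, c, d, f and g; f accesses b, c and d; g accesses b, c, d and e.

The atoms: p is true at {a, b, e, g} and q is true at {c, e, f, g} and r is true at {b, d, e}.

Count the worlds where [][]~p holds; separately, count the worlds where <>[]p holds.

0 and 5

For [][]~p:
a: successors {b, c}; []~p there: b:F, c:F. ✗
b: successors {b, c, d, e, g}; []~p there: b:F, c:F, d:F, e:F, g:F. ✗
c: successors {a, c, d, e, f}; []~p there: a:F, c:F, d:F, e:F, f:F. ✗
d: successors {a, b, e, g}; []~p there: a:F, b:F, e:F, g:F. ✗
e: successors {a, c, d, f, g}; []~p there: a:F, c:F, d:F, f:F, g:F. ✗
f: successors {b, c, d}; []~p there: b:F, c:F, d:F. ✗
g: successors {b, c, d, e}; []~p there: b:F, c:F, d:F, e:F. ✗
— 0 worlds.
For <>[]p:
a: successors {b, c}; []p there: b:F, c:F. ✗
b: successors {b, c, d, e, g}; []p there: b:F, c:F, d:T, e:F, g:F. ✓
c: successors {a, c, d, e, f}; []p there: a:F, c:F, d:T, e:F, f:F. ✓
d: successors {a, b, e, g}; []p there: a:F, b:F, e:F, g:F. ✗
e: successors {a, c, d, f, g}; []p there: a:F, c:F, d:T, f:F, g:F. ✓
f: successors {b, c, d}; []p there: b:F, c:F, d:T. ✓
g: successors {b, c, d, e}; []p there: b:F, c:F, d:T, e:F. ✓
— 5 worlds.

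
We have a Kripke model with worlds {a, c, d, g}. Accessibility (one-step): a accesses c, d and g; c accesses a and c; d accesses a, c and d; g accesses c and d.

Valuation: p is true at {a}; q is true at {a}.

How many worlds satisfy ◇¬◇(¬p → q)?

3

a: successors {c, d, g}; ¬◇(¬p → q) there: c:F, d:F, g:T. ✓
c: successors {a, c}; ¬◇(¬p → q) there: a:T, c:F. ✓
d: successors {a, c, d}; ¬◇(¬p → q) there: a:T, c:F, d:F. ✓
g: successors {c, d}; ¬◇(¬p → q) there: c:F, d:F. ✗
Satisfying worlds: {a, c, d}.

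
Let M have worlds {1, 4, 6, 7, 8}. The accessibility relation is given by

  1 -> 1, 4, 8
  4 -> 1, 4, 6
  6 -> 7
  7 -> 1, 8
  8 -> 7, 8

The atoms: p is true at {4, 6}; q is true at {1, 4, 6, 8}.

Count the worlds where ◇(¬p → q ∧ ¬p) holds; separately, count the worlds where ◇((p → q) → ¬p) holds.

For ◇(¬p → q ∧ ¬p):
1: successors {1, 4, 8}; ¬p → q ∧ ¬p there: 1:T, 4:T, 8:T. ✓
4: successors {1, 4, 6}; ¬p → q ∧ ¬p there: 1:T, 4:T, 6:T. ✓
6: successors {7}; ¬p → q ∧ ¬p there: 7:F. ✗
7: successors {1, 8}; ¬p → q ∧ ¬p there: 1:T, 8:T. ✓
8: successors {7, 8}; ¬p → q ∧ ¬p there: 7:F, 8:T. ✓
— 4 worlds.
For ◇((p → q) → ¬p):
1: successors {1, 4, 8}; (p → q) → ¬p there: 1:T, 4:F, 8:T. ✓
4: successors {1, 4, 6}; (p → q) → ¬p there: 1:T, 4:F, 6:F. ✓
6: successors {7}; (p → q) → ¬p there: 7:T. ✓
7: successors {1, 8}; (p → q) → ¬p there: 1:T, 8:T. ✓
8: successors {7, 8}; (p → q) → ¬p there: 7:T, 8:T. ✓
— 5 worlds.

4 and 5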